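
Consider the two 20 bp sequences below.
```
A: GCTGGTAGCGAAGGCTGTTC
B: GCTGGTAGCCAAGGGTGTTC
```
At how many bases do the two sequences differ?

2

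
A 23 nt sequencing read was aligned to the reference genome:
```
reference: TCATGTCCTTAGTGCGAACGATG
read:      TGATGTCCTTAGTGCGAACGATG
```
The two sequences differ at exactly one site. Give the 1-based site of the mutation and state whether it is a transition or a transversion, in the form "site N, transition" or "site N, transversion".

site 2, transversion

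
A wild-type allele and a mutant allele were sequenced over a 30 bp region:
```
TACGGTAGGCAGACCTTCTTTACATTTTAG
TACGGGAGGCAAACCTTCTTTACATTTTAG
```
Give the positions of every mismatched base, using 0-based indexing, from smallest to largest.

Differences at position 5 (T→G), position 11 (G→A).

5, 11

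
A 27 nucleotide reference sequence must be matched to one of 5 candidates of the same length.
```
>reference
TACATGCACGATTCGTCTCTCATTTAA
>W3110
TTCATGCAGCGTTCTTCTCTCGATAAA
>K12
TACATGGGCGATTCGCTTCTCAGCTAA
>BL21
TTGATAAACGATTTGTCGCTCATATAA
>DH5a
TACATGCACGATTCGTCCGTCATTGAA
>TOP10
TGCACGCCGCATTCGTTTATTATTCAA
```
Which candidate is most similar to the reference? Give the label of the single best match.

DH5a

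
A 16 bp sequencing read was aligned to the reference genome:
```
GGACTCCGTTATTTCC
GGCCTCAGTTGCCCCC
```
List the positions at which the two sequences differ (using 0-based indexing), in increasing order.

Differences at position 2 (A→C), position 6 (C→A), position 10 (A→G), position 11 (T→C), position 12 (T→C), position 13 (T→C).

2, 6, 10, 11, 12, 13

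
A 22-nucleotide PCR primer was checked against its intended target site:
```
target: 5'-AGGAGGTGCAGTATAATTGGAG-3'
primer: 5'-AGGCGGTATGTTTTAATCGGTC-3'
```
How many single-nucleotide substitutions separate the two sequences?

9

Comparing position by position, 9 bases differ: 4 (A/C), 8 (G/A), 9 (C/T), 10 (A/G), 11 (G/T), 13 (A/T), 18 (T/C), 21 (A/T), 22 (G/C).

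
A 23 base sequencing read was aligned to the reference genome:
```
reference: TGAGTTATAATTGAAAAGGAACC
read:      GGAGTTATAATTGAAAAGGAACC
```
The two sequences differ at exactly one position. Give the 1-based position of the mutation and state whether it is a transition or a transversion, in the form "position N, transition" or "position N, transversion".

position 1, transversion

The sequences differ only at position 1: T→G (pyrimidine→purine), a transversion.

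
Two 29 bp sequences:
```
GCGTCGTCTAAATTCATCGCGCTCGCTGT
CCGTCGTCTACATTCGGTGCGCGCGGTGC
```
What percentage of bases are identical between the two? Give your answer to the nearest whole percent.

Mismatches at positions 1, 11, 16, 17, 18, 23, 26, 29 (1-based): 8 of 29.
Identical positions: 21/29 = 72.41% → 72%.

72%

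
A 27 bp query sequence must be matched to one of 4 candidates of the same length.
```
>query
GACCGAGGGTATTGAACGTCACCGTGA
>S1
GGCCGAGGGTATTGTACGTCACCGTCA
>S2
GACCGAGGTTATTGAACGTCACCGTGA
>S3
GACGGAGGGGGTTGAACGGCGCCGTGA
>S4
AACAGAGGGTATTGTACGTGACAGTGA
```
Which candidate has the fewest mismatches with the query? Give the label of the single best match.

S2

Hamming distances to query — S1: 3; S2: 1; S3: 5; S4: 5.
Smallest is S2 with 1 mismatch.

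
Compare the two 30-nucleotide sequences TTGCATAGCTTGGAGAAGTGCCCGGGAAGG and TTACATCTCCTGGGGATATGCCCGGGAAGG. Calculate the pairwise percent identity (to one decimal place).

7 positions differ (3, 7, 8, 10, 14, 17, 18), so 23 of 30 match: 23/30 = 76.67%.

76.7%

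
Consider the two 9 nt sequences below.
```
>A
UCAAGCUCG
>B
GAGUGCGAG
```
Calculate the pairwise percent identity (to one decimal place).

33.3%

Mismatches at positions 1, 2, 3, 4, 7, 8 (1-based): 6 of 9.
Identical positions: 3/9 = 33.33% → 33.3%.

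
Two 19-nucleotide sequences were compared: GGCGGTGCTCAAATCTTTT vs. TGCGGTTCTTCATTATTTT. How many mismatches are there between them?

6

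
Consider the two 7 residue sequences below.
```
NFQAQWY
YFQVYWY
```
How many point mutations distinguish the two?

3

Mismatches (1-based): residue 1: N→Y; residue 4: A→V; residue 5: Q→Y.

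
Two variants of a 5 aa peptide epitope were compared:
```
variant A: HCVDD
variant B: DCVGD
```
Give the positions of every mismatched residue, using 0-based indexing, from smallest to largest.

Differences at position 0 (H→D), position 3 (D→G).

0, 3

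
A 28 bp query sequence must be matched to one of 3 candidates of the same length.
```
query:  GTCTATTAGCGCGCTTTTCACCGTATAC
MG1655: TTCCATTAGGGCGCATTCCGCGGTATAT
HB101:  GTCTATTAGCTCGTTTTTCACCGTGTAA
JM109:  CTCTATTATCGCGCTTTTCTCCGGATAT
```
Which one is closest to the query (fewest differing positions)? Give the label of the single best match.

HB101

MG1655 differs at 8 positions; HB101 differs at 4 positions; JM109 differs at 5 positions. The closest is HB101.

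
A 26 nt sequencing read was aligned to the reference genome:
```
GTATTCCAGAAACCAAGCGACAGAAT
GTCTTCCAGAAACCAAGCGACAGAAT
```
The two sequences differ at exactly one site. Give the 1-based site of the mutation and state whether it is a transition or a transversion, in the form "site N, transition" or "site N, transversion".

Site 3 changes A→C. A is a purine and C is a pyrimidine, so this is a transversion.

site 3, transversion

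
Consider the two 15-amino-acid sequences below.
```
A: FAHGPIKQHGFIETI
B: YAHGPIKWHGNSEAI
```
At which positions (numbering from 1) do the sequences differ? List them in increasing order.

Scanning 1-based: 1: F/Y; 8: Q/W; 11: F/N; 12: I/S; 14: T/A.

1, 8, 11, 12, 14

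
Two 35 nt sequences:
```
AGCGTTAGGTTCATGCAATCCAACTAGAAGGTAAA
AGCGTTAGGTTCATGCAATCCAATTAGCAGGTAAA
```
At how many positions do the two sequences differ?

Comparing position by position, 2 positions differ: 24 (C/T), 28 (A/C).

2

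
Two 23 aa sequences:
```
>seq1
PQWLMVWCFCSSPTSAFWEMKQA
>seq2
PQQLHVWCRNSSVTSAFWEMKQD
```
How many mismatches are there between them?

The sequences differ at residues 3, 5, 9, 10, 13, 23 (1-based) — 6 in total.

6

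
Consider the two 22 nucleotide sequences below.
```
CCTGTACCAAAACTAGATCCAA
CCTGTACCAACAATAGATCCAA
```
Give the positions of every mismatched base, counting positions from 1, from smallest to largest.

Scanning 1-based: 11: A/C; 13: C/A.

11, 13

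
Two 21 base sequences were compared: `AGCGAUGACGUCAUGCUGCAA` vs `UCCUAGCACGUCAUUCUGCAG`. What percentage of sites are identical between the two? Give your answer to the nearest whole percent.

7 positions differ (1, 2, 4, 6, 7, 15, 21), so 14 of 21 match: 14/21 = 66.67%.

67%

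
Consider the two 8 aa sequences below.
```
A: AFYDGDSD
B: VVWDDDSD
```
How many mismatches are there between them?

Mismatches (1-based): residue 1: A→V; residue 2: F→V; residue 3: Y→W; residue 5: G→D.

4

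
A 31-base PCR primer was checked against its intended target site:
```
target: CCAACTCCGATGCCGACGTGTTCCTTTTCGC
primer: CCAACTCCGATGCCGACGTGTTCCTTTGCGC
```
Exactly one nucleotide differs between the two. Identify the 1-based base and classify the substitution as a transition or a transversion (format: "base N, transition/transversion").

Base 28 changes T→G. T is a pyrimidine and G is a purine, so this is a transversion.

base 28, transversion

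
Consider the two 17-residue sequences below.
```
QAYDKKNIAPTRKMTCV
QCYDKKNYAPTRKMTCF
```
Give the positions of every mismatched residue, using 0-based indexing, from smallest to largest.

1, 7, 16

Differences at position 1 (A→C), position 7 (I→Y), position 16 (V→F).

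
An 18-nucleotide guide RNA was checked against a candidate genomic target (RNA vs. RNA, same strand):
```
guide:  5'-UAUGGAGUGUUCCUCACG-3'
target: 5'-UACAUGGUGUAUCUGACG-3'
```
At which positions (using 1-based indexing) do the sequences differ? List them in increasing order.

Differences at position 3 (U→C), position 4 (G→A), position 5 (G→U), position 6 (A→G), position 11 (U→A), position 12 (C→U), position 15 (C→G).

3, 4, 5, 6, 11, 12, 15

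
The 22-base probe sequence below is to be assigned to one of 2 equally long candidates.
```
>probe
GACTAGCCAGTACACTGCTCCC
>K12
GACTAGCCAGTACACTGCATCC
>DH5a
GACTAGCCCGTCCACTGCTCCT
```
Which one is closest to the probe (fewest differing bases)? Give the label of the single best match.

K12

Hamming distances to probe — K12: 2; DH5a: 3.
Smallest is K12 with 2 mismatches.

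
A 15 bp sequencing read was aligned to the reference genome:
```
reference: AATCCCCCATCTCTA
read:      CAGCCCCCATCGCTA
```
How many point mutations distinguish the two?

3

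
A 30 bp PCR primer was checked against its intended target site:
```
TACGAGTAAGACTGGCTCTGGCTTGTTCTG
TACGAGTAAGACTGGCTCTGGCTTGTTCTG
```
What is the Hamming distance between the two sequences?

0

No positions differ; the sequences are identical.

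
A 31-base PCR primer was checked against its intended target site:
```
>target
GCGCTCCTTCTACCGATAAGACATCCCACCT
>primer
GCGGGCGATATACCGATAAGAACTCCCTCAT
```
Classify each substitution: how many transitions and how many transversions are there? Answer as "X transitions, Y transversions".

Transitions (purine↔purine or pyrimidine↔pyrimidine): none.
Transversions (purine↔pyrimidine): 4 C→G, 5 T→G, 7 C→G, 8 T→A, 10 C→A, 22 C→A, 23 A→C, 28 A→T, 30 C→A.

0 transitions, 9 transversions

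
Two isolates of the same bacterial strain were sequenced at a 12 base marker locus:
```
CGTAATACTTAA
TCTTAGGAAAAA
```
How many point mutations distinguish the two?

Comparing position by position, 8 sites differ: 1 (C/T), 2 (G/C), 4 (A/T), 6 (T/G), 7 (A/G), 8 (C/A), 9 (T/A), 10 (T/A).

8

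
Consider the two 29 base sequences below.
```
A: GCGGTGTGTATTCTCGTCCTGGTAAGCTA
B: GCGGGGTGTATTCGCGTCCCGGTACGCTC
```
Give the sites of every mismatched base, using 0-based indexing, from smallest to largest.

4, 13, 19, 24, 28

Scanning 0-based: 4: T/G; 13: T/G; 19: T/C; 24: A/C; 28: A/C.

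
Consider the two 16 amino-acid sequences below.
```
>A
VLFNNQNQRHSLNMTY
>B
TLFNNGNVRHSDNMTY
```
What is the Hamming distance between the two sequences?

Comparing position by position, 4 residues differ: 1 (V/T), 6 (Q/G), 8 (Q/V), 12 (L/D).

4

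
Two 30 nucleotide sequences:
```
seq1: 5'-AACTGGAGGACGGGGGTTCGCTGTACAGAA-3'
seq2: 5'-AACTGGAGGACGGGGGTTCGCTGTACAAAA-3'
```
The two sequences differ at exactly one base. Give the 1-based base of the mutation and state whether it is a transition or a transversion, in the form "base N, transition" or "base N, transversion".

The sequences differ only at base 28: G→A (purine→purine), a transition.

base 28, transition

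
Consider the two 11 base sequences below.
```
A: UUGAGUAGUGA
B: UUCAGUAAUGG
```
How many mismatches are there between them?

Comparing position by position, 3 sites differ: 3 (G/C), 8 (G/A), 11 (A/G).

3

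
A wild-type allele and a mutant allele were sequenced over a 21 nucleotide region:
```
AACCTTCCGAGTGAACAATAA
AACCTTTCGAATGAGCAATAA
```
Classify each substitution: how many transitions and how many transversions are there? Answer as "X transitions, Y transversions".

Mismatches (1-based):
position 7: C→T (pyrimidine→pyrimidine, transition)
position 11: G→A (purine→purine, transition)
position 15: A→G (purine→purine, transition)

3 transitions, 0 transversions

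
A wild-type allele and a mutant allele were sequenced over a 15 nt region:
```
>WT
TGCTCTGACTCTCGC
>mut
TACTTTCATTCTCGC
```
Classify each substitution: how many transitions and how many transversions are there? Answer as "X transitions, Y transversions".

Mismatches (1-based):
position 2: G→A (purine→purine, transition)
position 5: C→T (pyrimidine→pyrimidine, transition)
position 7: G→C (purine→pyrimidine, transversion)
position 9: C→T (pyrimidine→pyrimidine, transition)

3 transitions, 1 transversion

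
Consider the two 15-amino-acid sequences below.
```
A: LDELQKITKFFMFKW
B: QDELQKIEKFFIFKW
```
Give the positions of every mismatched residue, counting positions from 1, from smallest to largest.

1, 8, 12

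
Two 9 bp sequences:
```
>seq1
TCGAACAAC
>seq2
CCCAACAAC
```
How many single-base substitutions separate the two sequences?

Comparing position by position, 2 positions differ: 1 (T/C), 3 (G/C).

2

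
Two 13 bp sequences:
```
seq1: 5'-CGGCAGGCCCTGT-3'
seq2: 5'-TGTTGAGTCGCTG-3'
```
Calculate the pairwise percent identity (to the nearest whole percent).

10 positions differ (1, 3, 4, 5, 6, 8, 10, 11, 12, 13), so 3 of 13 match: 3/13 = 23.08%.

23%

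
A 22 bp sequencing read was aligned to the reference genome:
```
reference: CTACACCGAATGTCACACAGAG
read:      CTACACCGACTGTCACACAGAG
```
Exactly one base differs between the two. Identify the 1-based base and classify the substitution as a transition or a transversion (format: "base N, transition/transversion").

The sequences differ only at base 10: A→C (purine→pyrimidine), a transversion.

base 10, transversion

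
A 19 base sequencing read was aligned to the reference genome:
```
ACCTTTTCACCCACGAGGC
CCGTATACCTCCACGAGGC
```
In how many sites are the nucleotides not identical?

6

The sequences differ at sites 1, 3, 5, 7, 9, 10 (1-based) — 6 in total.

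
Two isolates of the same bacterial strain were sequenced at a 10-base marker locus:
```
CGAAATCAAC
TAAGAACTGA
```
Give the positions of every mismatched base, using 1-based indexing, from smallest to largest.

1, 2, 4, 6, 8, 9, 10

Scanning 1-based: 1: C/T; 2: G/A; 4: A/G; 6: T/A; 8: A/T; 9: A/G; 10: C/A.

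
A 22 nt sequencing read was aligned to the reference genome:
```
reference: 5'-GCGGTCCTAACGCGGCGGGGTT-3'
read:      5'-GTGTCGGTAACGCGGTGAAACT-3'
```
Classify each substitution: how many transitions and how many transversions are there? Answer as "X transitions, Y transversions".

7 transitions, 3 transversions

Transitions (purine↔purine or pyrimidine↔pyrimidine): 2 C→T, 5 T→C, 16 C→T, 18 G→A, 19 G→A, 20 G→A, 21 T→C.
Transversions (purine↔pyrimidine): 4 G→T, 6 C→G, 7 C→G.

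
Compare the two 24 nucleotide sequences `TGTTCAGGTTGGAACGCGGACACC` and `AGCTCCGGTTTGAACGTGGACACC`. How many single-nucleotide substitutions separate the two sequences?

Mismatches (1-based): position 1: T→A; position 3: T→C; position 6: A→C; position 11: G→T; position 17: C→T.

5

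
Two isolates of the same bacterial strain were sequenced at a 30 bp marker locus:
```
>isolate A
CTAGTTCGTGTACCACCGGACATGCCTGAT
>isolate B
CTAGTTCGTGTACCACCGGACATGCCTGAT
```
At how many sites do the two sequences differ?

0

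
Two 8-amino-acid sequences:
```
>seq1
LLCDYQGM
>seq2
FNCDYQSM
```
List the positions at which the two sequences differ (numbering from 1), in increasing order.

1, 2, 7

Differences at position 1 (L→F), position 2 (L→N), position 7 (G→S).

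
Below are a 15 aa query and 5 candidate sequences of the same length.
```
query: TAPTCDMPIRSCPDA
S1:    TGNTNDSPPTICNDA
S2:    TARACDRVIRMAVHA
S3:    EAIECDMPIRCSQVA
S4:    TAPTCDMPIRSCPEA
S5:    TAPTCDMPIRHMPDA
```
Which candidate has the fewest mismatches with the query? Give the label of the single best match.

Hamming distances to query — S1: 8; S2: 8; S3: 7; S4: 1; S5: 2.
Smallest is S4 with 1 mismatch.

S4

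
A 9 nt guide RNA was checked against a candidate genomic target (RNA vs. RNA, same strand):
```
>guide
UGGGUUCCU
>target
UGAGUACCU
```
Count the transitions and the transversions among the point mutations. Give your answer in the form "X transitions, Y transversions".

1 transition, 1 transversion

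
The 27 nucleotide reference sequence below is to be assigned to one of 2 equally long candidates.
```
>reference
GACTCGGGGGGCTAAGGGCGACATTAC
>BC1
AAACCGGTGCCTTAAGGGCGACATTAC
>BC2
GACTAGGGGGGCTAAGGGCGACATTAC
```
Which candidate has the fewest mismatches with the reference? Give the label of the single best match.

Hamming distances to reference — BC1: 7; BC2: 1.
Smallest is BC2 with 1 mismatch.

BC2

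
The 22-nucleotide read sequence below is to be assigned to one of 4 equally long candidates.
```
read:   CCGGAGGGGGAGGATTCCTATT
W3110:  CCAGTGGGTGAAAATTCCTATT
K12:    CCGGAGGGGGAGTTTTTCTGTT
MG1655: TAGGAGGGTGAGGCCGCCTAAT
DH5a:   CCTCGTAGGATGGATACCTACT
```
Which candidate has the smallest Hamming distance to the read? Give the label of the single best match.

K12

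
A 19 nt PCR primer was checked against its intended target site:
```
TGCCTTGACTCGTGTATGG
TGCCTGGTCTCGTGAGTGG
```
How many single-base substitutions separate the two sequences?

The sequences differ at sites 6, 8, 15, 16 (1-based) — 4 in total.

4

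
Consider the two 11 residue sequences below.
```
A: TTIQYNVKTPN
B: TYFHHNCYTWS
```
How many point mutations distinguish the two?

8

The sequences differ at residues 2, 3, 4, 5, 7, 8, 10, 11 (1-based) — 8 in total.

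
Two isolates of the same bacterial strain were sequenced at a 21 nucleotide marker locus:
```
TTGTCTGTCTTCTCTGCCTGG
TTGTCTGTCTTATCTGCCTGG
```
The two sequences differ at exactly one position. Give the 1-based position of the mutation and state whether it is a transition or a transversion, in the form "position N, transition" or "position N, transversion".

Position 12 changes C→A. C is a pyrimidine and A is a purine, so this is a transversion.

position 12, transversion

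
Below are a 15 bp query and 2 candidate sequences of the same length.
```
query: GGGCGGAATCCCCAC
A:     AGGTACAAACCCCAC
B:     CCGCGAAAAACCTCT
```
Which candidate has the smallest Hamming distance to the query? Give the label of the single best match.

A differs at 5 positions; B differs at 8 positions. The closest is A.

A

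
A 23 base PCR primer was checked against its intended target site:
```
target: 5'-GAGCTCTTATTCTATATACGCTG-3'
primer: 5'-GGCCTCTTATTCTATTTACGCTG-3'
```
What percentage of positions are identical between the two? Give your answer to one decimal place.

87.0%

Mismatches at positions 2, 3, 16 (1-based): 3 of 23.
Identical positions: 20/23 = 86.96% → 87.0%.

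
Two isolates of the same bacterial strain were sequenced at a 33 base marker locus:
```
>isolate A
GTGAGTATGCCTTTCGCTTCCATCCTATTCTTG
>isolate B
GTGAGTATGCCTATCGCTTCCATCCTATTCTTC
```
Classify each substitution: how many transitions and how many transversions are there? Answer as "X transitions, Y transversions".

0 transitions, 2 transversions

Transitions (purine↔purine or pyrimidine↔pyrimidine): none.
Transversions (purine↔pyrimidine): 13 T→A, 33 G→C.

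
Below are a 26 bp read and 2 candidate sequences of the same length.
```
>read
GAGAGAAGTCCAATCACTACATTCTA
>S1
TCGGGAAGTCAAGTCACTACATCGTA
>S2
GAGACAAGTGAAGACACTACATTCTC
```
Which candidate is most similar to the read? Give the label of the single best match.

Hamming distances to read — S1: 7; S2: 6.
Smallest is S2 with 6 mismatches.

S2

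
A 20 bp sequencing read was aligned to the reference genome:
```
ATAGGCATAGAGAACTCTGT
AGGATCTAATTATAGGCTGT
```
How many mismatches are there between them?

12

The sequences differ at positions 2, 3, 4, 5, 7, 8, 10, 11, 12, 13, 15, 16 (1-based) — 12 in total.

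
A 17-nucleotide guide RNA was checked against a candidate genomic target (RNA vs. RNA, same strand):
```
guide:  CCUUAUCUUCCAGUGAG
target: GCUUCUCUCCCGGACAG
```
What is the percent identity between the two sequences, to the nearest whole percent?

65%

Mismatches at positions 1, 5, 9, 12, 14, 15 (1-based): 6 of 17.
Identical positions: 11/17 = 64.71% → 65%.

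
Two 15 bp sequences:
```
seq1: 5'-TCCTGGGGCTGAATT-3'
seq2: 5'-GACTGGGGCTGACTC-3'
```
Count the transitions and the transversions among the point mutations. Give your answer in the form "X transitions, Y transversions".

1 transition, 3 transversions

Transitions (purine↔purine or pyrimidine↔pyrimidine): 15 T→C.
Transversions (purine↔pyrimidine): 1 T→G, 2 C→A, 13 A→C.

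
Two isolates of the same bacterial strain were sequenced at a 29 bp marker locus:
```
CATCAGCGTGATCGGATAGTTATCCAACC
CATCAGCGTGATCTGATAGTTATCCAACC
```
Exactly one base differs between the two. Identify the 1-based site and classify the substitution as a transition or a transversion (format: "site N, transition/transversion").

Site 14 changes G→T. G is a purine and T is a pyrimidine, so this is a transversion.

site 14, transversion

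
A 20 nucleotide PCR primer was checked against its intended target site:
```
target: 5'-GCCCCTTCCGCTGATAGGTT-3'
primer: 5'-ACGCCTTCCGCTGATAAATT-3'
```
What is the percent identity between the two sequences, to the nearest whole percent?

80%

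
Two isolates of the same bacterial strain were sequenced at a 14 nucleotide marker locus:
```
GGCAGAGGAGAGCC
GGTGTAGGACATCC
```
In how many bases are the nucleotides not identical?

The sequences differ at bases 3, 4, 5, 10, 12 (1-based) — 5 in total.

5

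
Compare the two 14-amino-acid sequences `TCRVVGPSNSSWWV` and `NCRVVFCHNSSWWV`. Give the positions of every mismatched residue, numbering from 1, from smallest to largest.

1, 6, 7, 8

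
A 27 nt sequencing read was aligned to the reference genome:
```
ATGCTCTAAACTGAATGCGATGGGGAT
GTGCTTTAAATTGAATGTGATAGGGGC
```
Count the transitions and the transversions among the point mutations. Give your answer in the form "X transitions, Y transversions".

7 transitions, 0 transversions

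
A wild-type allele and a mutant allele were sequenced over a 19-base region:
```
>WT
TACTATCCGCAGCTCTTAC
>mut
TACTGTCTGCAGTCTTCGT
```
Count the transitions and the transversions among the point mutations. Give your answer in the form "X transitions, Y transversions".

8 transitions, 0 transversions

Transitions (purine↔purine or pyrimidine↔pyrimidine): 5 A→G, 8 C→T, 13 C→T, 14 T→C, 15 C→T, 17 T→C, 18 A→G, 19 C→T.
Transversions (purine↔pyrimidine): none.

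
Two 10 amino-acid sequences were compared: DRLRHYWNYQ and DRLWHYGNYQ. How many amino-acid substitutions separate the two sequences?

2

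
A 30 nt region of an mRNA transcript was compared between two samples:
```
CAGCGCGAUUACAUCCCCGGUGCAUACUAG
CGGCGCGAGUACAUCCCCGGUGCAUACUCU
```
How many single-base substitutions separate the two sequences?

Mismatches (1-based): base 2: A→G; base 9: U→G; base 29: A→C; base 30: G→U.

4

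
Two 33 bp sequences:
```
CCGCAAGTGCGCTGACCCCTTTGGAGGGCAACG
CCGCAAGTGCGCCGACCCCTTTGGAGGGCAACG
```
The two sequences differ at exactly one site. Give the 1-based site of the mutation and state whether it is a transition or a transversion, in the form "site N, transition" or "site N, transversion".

Site 13 changes T→C. T is a pyrimidine and C is a pyrimidine, so this is a transition.

site 13, transition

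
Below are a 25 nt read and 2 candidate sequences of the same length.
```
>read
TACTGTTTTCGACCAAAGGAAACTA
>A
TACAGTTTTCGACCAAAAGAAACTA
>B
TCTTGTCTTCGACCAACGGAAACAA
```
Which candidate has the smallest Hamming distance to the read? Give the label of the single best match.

A

Hamming distances to read — A: 2; B: 5.
Smallest is A with 2 mismatches.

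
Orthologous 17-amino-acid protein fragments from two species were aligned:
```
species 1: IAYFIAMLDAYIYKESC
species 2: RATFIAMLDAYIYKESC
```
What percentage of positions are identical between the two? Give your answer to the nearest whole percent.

Mismatches at positions 1, 3 (1-based): 2 of 17.
Identical positions: 15/17 = 88.24% → 88%.

88%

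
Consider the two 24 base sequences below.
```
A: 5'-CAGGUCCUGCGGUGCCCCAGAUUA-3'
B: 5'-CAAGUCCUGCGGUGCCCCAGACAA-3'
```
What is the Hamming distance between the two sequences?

3

The sequences differ at bases 3, 22, 23 (1-based) — 3 in total.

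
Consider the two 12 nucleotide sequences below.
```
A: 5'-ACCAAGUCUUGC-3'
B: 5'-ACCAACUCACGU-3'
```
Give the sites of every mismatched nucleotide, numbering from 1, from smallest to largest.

6, 9, 10, 12

Scanning 1-based: 6: G/C; 9: U/A; 10: U/C; 12: C/U.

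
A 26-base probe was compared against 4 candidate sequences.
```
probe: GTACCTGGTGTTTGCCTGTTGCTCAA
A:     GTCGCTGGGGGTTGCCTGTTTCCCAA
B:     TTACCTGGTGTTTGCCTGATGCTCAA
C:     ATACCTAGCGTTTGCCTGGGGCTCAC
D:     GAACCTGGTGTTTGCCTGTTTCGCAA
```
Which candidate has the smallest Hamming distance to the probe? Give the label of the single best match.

Hamming distances to probe — A: 6; B: 2; C: 6; D: 3.
Smallest is B with 2 mismatches.

B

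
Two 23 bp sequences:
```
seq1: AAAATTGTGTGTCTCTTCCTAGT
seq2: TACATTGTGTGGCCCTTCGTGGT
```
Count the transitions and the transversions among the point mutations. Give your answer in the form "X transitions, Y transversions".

Mismatches (1-based):
site 1: A→T (purine→pyrimidine, transversion)
site 3: A→C (purine→pyrimidine, transversion)
site 12: T→G (pyrimidine→purine, transversion)
site 14: T→C (pyrimidine→pyrimidine, transition)
site 19: C→G (pyrimidine→purine, transversion)
site 21: A→G (purine→purine, transition)

2 transitions, 4 transversions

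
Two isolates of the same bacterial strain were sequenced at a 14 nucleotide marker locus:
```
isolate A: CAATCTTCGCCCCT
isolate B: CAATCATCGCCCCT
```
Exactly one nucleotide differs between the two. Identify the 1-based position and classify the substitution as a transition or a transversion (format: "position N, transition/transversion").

The sequences differ only at position 6: T→A (pyrimidine→purine), a transversion.

position 6, transversion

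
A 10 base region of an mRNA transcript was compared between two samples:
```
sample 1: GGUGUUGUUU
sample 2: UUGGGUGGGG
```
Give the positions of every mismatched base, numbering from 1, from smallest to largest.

Scanning 1-based: 1: G/U; 2: G/U; 3: U/G; 5: U/G; 8: U/G; 9: U/G; 10: U/G.

1, 2, 3, 5, 8, 9, 10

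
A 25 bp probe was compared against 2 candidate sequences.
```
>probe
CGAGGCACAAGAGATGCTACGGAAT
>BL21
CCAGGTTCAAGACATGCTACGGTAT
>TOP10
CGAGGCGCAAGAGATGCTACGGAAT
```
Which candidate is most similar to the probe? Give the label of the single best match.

Hamming distances to probe — BL21: 5; TOP10: 1.
Smallest is TOP10 with 1 mismatch.

TOP10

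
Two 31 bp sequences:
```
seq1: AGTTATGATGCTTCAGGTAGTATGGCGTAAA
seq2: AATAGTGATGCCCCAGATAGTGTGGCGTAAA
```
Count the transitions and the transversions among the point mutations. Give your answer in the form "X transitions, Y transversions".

Mismatches (1-based):
site 2: G→A (purine→purine, transition)
site 4: T→A (pyrimidine→purine, transversion)
site 5: A→G (purine→purine, transition)
site 12: T→C (pyrimidine→pyrimidine, transition)
site 13: T→C (pyrimidine→pyrimidine, transition)
site 17: G→A (purine→purine, transition)
site 22: A→G (purine→purine, transition)

6 transitions, 1 transversion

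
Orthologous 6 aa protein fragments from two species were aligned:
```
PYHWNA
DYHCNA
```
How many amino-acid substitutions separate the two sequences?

2

The sequences differ at positions 1, 4 (1-based) — 2 in total.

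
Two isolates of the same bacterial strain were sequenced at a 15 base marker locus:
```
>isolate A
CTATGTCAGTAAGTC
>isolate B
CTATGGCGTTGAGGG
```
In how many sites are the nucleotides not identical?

6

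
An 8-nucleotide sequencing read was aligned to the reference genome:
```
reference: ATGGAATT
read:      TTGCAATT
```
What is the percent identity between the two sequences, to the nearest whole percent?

Mismatches at positions 1, 4 (1-based): 2 of 8.
Identical positions: 6/8 = 75% → 75%.

75%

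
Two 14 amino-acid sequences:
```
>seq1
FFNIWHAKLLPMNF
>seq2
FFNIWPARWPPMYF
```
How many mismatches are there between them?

5

Mismatches (1-based): position 6: H→P; position 8: K→R; position 9: L→W; position 10: L→P; position 13: N→Y.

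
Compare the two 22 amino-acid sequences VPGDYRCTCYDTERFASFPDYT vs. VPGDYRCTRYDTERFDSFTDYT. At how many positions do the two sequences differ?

3

Mismatches (1-based): position 9: C→R; position 16: A→D; position 19: P→T.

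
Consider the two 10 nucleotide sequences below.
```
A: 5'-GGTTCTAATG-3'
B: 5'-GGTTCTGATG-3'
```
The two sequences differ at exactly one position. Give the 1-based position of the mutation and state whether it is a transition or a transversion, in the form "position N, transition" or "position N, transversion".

Position 7 changes A→G. A is a purine and G is a purine, so this is a transition.

position 7, transition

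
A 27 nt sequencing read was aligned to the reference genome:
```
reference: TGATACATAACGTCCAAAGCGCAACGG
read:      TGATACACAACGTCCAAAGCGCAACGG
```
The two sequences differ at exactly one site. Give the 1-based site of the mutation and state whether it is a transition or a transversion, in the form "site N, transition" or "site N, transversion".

Site 8 changes T→C. T is a pyrimidine and C is a pyrimidine, so this is a transition.

site 8, transition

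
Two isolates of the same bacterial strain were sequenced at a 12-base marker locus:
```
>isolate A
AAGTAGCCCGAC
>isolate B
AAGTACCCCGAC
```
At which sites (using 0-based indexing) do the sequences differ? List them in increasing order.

5

Differences at site 5 (G→C).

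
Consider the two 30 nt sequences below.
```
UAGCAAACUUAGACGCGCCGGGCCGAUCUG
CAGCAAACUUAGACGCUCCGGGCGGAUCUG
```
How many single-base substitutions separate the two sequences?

Mismatches (1-based): site 1: U→C; site 17: G→U; site 24: C→G.

3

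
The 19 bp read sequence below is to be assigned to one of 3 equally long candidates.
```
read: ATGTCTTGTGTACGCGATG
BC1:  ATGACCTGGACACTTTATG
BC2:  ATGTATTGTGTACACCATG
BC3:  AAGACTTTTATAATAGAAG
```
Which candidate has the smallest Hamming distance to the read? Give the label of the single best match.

BC1 differs at 8 bases; BC2 differs at 3 bases; BC3 differs at 8 bases. The closest is BC2.

BC2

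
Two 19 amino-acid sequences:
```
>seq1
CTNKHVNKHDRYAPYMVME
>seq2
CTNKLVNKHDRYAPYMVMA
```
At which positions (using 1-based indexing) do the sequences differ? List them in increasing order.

5, 19

Scanning 1-based: 5: H/L; 19: E/A.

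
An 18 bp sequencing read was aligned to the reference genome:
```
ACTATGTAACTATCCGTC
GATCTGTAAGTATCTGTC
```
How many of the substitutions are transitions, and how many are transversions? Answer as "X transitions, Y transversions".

Transitions (purine↔purine or pyrimidine↔pyrimidine): 1 A→G, 15 C→T.
Transversions (purine↔pyrimidine): 2 C→A, 4 A→C, 10 C→G.

2 transitions, 3 transversions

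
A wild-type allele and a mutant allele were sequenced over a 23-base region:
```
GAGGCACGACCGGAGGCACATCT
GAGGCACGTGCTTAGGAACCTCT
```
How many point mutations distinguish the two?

The sequences differ at sites 9, 10, 12, 13, 17, 20 (1-based) — 6 in total.

6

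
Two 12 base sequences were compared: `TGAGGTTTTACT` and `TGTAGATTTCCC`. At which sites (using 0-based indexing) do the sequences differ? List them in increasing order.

2, 3, 5, 9, 11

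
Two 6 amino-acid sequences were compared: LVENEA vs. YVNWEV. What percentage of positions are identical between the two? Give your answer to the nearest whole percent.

33%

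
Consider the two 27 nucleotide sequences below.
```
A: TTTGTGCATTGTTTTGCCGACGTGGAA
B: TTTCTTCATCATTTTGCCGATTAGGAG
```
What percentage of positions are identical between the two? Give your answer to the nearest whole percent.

Mismatches at positions 4, 6, 10, 11, 21, 22, 23, 27 (1-based): 8 of 27.
Identical positions: 19/27 = 70.37% → 70%.

70%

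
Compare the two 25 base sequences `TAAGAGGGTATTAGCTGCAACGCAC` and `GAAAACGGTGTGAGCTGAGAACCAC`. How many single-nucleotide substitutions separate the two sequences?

Comparing position by position, 9 bases differ: 1 (T/G), 4 (G/A), 6 (G/C), 10 (A/G), 12 (T/G), 18 (C/A), 19 (A/G), 21 (C/A), 22 (G/C).

9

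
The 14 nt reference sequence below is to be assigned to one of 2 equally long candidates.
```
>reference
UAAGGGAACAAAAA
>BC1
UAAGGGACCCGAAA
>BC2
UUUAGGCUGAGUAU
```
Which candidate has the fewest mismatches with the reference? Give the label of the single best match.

Hamming distances to reference — BC1: 3; BC2: 9.
Smallest is BC1 with 3 mismatches.

BC1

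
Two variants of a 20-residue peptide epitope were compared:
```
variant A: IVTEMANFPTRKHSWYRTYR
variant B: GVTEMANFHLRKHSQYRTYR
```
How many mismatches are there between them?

4

Mismatches (1-based): residue 1: I→G; residue 9: P→H; residue 10: T→L; residue 15: W→Q.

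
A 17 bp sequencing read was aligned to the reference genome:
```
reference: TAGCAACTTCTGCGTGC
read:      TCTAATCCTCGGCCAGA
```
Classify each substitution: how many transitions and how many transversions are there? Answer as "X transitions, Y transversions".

1 transition, 8 transversions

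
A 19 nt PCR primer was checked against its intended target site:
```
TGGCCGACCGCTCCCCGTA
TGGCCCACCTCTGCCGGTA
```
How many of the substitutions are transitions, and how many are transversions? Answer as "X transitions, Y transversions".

Mismatches (1-based):
position 6: G→C (purine→pyrimidine, transversion)
position 10: G→T (purine→pyrimidine, transversion)
position 13: C→G (pyrimidine→purine, transversion)
position 16: C→G (pyrimidine→purine, transversion)

0 transitions, 4 transversions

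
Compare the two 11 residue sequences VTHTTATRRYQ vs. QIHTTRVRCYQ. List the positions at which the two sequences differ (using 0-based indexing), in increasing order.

0, 1, 5, 6, 8

Scanning 0-based: 0: V/Q; 1: T/I; 5: A/R; 6: T/V; 8: R/C.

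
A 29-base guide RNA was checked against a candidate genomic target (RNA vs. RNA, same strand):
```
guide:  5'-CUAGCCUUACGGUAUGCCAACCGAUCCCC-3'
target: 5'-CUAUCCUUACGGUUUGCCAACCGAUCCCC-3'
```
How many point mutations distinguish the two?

2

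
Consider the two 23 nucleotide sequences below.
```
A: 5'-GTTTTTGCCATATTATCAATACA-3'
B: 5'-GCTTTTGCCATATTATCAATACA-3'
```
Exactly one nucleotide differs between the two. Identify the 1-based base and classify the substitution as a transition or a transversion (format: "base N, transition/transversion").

Base 2 changes T→C. T is a pyrimidine and C is a pyrimidine, so this is a transition.

base 2, transition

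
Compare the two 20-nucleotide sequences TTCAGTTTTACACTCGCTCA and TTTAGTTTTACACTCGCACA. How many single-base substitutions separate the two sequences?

2

Mismatches (1-based): site 3: C→T; site 18: T→A.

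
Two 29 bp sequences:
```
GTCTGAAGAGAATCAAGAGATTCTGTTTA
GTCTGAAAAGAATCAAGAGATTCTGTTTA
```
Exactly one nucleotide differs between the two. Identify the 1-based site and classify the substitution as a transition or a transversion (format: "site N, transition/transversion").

The sequences differ only at site 8: G→A (purine→purine), a transition.

site 8, transition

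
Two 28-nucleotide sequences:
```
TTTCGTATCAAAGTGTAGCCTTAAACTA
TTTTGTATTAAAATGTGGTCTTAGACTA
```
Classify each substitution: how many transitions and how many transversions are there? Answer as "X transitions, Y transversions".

Mismatches (1-based):
position 4: C→T (pyrimidine→pyrimidine, transition)
position 9: C→T (pyrimidine→pyrimidine, transition)
position 13: G→A (purine→purine, transition)
position 17: A→G (purine→purine, transition)
position 19: C→T (pyrimidine→pyrimidine, transition)
position 24: A→G (purine→purine, transition)

6 transitions, 0 transversions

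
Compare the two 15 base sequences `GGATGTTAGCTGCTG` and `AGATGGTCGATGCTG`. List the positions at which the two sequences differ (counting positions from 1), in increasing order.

Differences at position 1 (G→A), position 6 (T→G), position 8 (A→C), position 10 (C→A).

1, 6, 8, 10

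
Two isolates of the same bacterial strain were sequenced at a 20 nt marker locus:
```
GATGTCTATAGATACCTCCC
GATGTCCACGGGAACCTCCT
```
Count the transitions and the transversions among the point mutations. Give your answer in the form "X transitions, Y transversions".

Mismatches (1-based):
base 7: T→C (pyrimidine→pyrimidine, transition)
base 9: T→C (pyrimidine→pyrimidine, transition)
base 10: A→G (purine→purine, transition)
base 12: A→G (purine→purine, transition)
base 13: T→A (pyrimidine→purine, transversion)
base 20: C→T (pyrimidine→pyrimidine, transition)

5 transitions, 1 transversion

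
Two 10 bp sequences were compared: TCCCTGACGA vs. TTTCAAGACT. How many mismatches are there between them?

The sequences differ at positions 2, 3, 5, 6, 7, 8, 9, 10 (1-based) — 8 in total.

8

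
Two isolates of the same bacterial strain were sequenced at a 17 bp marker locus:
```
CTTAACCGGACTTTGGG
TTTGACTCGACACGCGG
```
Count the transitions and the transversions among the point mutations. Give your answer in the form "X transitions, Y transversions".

4 transitions, 4 transversions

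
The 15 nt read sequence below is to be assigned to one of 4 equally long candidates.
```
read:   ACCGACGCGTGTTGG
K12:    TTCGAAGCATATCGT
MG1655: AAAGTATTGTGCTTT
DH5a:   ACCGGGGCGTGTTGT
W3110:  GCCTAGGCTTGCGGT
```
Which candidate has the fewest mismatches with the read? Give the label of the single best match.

K12 differs at 7 bases; MG1655 differs at 9 bases; DH5a differs at 3 bases; W3110 differs at 7 bases. The closest is DH5a.

DH5a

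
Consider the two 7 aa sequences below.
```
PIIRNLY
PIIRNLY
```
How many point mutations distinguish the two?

The two sequences are identical at every position.

0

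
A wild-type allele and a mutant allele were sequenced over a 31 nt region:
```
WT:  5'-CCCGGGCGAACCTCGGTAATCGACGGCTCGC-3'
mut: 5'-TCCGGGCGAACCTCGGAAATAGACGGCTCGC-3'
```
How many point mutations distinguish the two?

Mismatches (1-based): position 1: C→T; position 17: T→A; position 21: C→A.

3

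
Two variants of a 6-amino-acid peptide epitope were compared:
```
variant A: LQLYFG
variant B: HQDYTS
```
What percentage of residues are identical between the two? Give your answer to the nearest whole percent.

33%

4 positions differ (1, 3, 5, 6), so 2 of 6 match: 2/6 = 33.33%.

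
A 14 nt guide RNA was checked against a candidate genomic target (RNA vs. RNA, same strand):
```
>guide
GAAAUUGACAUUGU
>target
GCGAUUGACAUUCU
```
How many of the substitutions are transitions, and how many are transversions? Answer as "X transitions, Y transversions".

1 transition, 2 transversions

Mismatches (1-based):
site 2: A→C (purine→pyrimidine, transversion)
site 3: A→G (purine→purine, transition)
site 13: G→C (purine→pyrimidine, transversion)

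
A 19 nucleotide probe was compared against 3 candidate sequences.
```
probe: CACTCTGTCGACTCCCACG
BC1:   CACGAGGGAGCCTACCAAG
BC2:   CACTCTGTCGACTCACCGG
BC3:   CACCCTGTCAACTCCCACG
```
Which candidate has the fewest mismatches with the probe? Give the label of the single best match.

BC3

Hamming distances to probe — BC1: 8; BC2: 3; BC3: 2.
Smallest is BC3 with 2 mismatches.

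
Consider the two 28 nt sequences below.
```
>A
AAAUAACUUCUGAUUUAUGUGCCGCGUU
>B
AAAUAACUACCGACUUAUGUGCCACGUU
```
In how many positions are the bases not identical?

The sequences differ at positions 9, 11, 14, 24 (1-based) — 4 in total.

4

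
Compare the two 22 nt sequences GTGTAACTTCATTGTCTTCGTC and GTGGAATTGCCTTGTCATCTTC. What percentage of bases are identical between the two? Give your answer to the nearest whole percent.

Mismatches at positions 4, 7, 9, 11, 17, 20 (1-based): 6 of 22.
Identical positions: 16/22 = 72.73% → 73%.

73%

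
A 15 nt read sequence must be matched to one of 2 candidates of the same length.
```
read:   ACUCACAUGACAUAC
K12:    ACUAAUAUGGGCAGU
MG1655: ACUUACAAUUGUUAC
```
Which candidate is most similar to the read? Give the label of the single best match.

K12 differs at 8 bases; MG1655 differs at 6 bases. The closest is MG1655.

MG1655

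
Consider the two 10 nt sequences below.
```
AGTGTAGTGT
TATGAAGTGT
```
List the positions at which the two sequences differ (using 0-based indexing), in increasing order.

Scanning 0-based: 0: A/T; 1: G/A; 4: T/A.

0, 1, 4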